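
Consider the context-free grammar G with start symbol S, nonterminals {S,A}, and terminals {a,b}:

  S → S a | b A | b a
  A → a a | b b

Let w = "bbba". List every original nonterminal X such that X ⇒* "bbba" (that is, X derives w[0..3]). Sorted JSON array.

CNF form of G:
  S -> S T0 | T1 A | T1 T0
  A -> T0 T0 | T1 T1
  T0 -> a
  T1 -> b

Fill CYK table bottom-up, restricted to cells inside w[0..3]:
  [0..0]={T1}  "b"  orig:{}
  [1..1]={T1}  "b"  orig:{}
  [2..2]={T1}  "b"  orig:{}
  [3..3]={T0}  "a"  orig:{}
  [0..1]={A}  "bb"
  [1..2]={A}  "bb"
  [2..3]={S}  "ba"
  [0..2]={S}  "bbb"
  [1..3]=∅  "bba"
  [0..3]={S}  "bbba"

Original NTs in T[0,3] deriving "bbba": ["S"]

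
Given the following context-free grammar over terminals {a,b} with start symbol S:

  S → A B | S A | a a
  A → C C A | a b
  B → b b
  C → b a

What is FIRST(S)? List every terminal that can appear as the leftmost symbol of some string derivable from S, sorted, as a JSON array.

FIRST iteration:
[1]
  A via A→a b: +{a}
  B via B→b b: +{b}
  C via C→b a: +{b}
  S via S→A B: +{a}
  FIRST[S]={a}  FIRST[A]={a}  FIRST[B]={b}  FIRST[C]={b}
[2]
  A via A→C C A: +{b}
  S via S→A B: +{b}
  FIRST[S]={a,b}  FIRST[A]={a,b}  FIRST[B]={b}  FIRST[C]={b}
[3] done
  FIRST[S]={a,b}  FIRST[A]={a,b}  FIRST[B]={b}  FIRST[C]={b}

FIRST(S) = ["a", "b"]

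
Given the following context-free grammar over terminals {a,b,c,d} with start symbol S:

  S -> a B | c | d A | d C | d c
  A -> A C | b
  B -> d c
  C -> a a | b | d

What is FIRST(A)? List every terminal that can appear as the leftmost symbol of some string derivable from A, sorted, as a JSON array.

FIRST sets, iterate to fixpoint:
iter 1:
  A via A→b: +{b}
  B via B→d c: +{d}
  C via C→a a: +{a}
  C via C→b: +{b}
  C via C→d: +{d}
  S via S→a B: +{a}
  S via S→c: +{c}
  S via S→d A: +{d}
  FIRST(S)={a,c,d}  FIRST(A)={b}  FIRST(B)={d}  FIRST(C)={a,b,d}
iter 2: (no change)
  FIRST(S)={a,c,d}  FIRST(A)={b}  FIRST(B)={d}  FIRST(C)={a,b,d}

FIRST(A) = ["b"]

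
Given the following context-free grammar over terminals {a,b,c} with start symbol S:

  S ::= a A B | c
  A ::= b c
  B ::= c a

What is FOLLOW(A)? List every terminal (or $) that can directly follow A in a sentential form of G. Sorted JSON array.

FIRST sets, iterate to fixpoint:
pass 1:
  A via A→b c: +{b}
  B via B→c a: +{c}
  S via S→a A B: +{a}
  S via S→c: +{c}
  S: {a,c}  A: {b}  B: {c}
pass 2: — fixpoint
  S: {a,c}  A: {b}  B: {c}

FOLLOW iteration:
initialize: $ ∈ FOLLOW(S)
pass 1:
  S→a A B: FOLLOW(A) ⊇ FIRST(B) = {c}; new: +{c}
  S→a A B: FOLLOW(B) ⊇ FOLLOW(S) ⊇ {$}; new: +{$}
  S: {$}  A: {c}  B: {$}
pass 2: done
  S: {$}  A: {c}  B: {$}

FOLLOW(A) = ["c"]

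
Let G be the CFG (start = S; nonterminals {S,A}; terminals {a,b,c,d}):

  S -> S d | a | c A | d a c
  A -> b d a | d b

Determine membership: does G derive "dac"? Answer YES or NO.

CNF form of G:
  S -> S T1 | T1 X5 | T3 A | a
  A -> T0 X4 | T1 T0
  T0 -> b
  T1 -> d
  T2 -> a
  T3 -> c
  X4 -> T1 T2
  X5 -> T2 T3

Fill CYK table bottom-up:
  T[0,0] 'd' = {T1}  orig:{}
  T[1,1] 'a' = {S,T2}  orig:{S}
  T[2,2] 'c' = {T3}  orig:{}
  T[0,1] 'da' = {X4}  orig:{}
  T[1,2] 'ac' = {X5}  orig:{}
  T[0,2] 'dac' = {S}

S ∈ T[0,2] ⇒ YES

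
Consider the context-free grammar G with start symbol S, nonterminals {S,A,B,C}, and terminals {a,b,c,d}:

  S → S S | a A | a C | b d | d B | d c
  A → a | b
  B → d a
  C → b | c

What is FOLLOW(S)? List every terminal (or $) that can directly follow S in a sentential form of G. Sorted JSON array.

Compute FIRST by fixpoint:
round 1:
  A via A→a: +{a}
  A via A→b: +{b}
  B via B→d a: +{d}
  C via C→b: +{b}
  C via C→c: +{c}
  S via S→a A: +{a}
  S via S→b d: +{b}
  S via S→d B: +{d}
  S: {a,b,d}  A: {a,b}  B: {d}  C: {b,c}
round 2: (no change)
  S: {a,b,d}  A: {a,b}  B: {d}  C: {b,c}

FOLLOW iteration:
initialize: $ ∈ FOLLOW(S)
iter 1:
  S→S S: FOLLOW(S) ⊇ FIRST(S) = {a,b,d}; new: +{a,b,d}
  S→a A: FOLLOW(A) ⊇ FOLLOW(S) ⊇ {$,a,b,d}; new: +{$,a,b,d}
  S→a C: FOLLOW(C) ⊇ FOLLOW(S) ⊇ {$,a,b,d}; new: +{$,a,b,d}
  S→d B: FOLLOW(B) ⊇ FOLLOW(S) ⊇ {$,a,b,d}; new: +{$,a,b,d}
  FOLLOW[S]={$,a,b,d}  FOLLOW[A]={$,a,b,d}  FOLLOW[B]={$,a,b,d}  FOLLOW[C]={$,a,b,d}
iter 2: — fixpoint
  FOLLOW[S]={$,a,b,d}  FOLLOW[A]={$,a,b,d}  FOLLOW[B]={$,a,b,d}  FOLLOW[C]={$,a,b,d}

FOLLOW(S) = ["$", "a", "b", "d"]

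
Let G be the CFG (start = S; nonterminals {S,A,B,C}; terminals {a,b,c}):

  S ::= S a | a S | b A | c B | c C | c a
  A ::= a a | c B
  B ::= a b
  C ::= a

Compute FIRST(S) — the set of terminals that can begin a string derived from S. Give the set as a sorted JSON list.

Compute FIRST by fixpoint:
pass 1:
  A via A→a a: +{a}
  A via A→c B: +{c}
  B via B→a b: +{a}
  C via C→a: +{a}
  S via S→a S: +{a}
  S via S→b A: +{b}
  S via S→c B: +{c}
  FIRST[S]={a,b,c}  FIRST[A]={a,c}  FIRST[B]={a}  FIRST[C]={a}
pass 2: done
  FIRST[S]={a,b,c}  FIRST[A]={a,c}  FIRST[B]={a}  FIRST[C]={a}

FIRST(S) = ["a", "b", "c"]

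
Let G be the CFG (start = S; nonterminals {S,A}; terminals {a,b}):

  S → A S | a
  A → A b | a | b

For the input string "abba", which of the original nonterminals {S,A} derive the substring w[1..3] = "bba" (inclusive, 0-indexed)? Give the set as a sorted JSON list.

CNF form of G:
  S -> A S | a
  A -> A T0 | a | b
  T0 -> b

CYK fill (cells [i..j] with 1 ≤ i ≤ j ≤ 3 only):
  [1..1]={A,T0}  "b"  orig:{A}
  [2..2]={A,T0}  "b"  orig:{A}
  [3..3]={A,S}  "a"
  [1..2]={A}  "bb"
  [2..3]={S}  "ba"
  [1..3]={S}  "bba"

Original NTs in T[1,3] deriving "bba": ["S"]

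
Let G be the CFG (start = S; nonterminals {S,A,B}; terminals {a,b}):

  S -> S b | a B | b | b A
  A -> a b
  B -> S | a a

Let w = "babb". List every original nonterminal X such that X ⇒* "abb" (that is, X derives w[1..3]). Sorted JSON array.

CNF form of G:
  S -> S T1 | T0 B | T1 A | b
  A -> T0 T1
  B -> S T1 | T0 B | T0 T0 | T1 A | b
  T0 -> a
  T1 -> b

Fill CYK table bottom-up, restricted to cells inside w[1..3]:
  T[1,1] 'a' = {T0}  orig:{}
  T[2,2] 'b' = {B,S,T1}  orig:{B,S}
  T[3,3] 'b' = {B,S,T1}  orig:{B,S}
  T[1,2] 'ab' = {A,B,S}
  T[2,3] 'bb' = {B,S}
  T[1,3] 'abb' = {B,S}

Original NTs in T[1,3] deriving "abb": ["B", "S"]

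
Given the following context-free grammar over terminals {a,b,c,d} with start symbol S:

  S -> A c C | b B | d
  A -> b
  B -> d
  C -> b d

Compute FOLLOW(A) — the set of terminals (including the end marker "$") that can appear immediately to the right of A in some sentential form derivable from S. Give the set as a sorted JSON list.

FIRST iteration:
pass 1:
  A via A→b: +{b}
  B via B→d: +{d}
  C via C→b d: +{b}
  S via S→A c C: +{b}
  S via S→d: +{d}
  FIRST[S]={b,d}  FIRST[A]={b}  FIRST[B]={d}  FIRST[C]={b}
pass 2: (no change)
  FIRST[S]={b,d}  FIRST[A]={b}  FIRST[B]={d}  FIRST[C]={b}

Compute FOLLOW by fixpoint:
initialize: $ ∈ FOLLOW(S)
pass 1:
  S→A c C: FOLLOW(A) ⊇ FIRST(c) = {c}; new: +{c}
  S→A c C: FOLLOW(C) ⊇ FOLLOW(S) ⊇ {$}; new: +{$}
  S→b B: FOLLOW(B) ⊇ FOLLOW(S) ⊇ {$}; new: +{$}
  S: {$}  A: {c}  B: {$}  C: {$}
pass 2: (stable)
  S: {$}  A: {c}  B: {$}  C: {$}

FOLLOW(A) = ["c"]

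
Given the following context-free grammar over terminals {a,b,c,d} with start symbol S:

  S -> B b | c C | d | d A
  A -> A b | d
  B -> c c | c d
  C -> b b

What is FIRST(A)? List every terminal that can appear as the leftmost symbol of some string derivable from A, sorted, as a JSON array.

Compute FIRST by fixpoint:
[1]
  A via A→d: +{d}
  B via B→c c: +{c}
  C via C→b b: +{b}
  S via S→B b: +{c}
  S via S→d: +{d}
  S: {c,d}  A: {d}  B: {c}  C: {b}
[2] done
  S: {c,d}  A: {d}  B: {c}  C: {b}

FIRST(A) = ["d"]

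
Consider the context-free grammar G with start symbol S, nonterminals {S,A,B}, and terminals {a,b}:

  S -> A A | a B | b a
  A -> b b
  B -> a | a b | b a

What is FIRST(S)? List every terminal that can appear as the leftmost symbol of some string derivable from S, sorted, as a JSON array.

FIRST iteration:
round 1:
  A via A→b b: +{b}
  B via B→a: +{a}
  B via B→b a: +{b}
  S via S→A A: +{b}
  S via S→a B: +{a}
  S: {a,b}  A: {b}  B: {a,b}
round 2: (stable)
  S: {a,b}  A: {b}  B: {a,b}

FIRST(S) = ["a", "b"]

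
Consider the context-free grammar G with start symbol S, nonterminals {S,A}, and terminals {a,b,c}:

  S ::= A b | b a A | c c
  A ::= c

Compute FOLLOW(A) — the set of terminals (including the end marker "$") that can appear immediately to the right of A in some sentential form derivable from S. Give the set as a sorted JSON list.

FIRST iteration:
iter 1:
  A via A→c: +{c}
  S via S→A b: +{c}
  S via S→b a A: +{b}
  FIRST[S]={b,c}  FIRST[A]={c}
iter 2: — fixpoint
  FIRST[S]={b,c}  FIRST[A]={c}

FOLLOW sets:
FOLLOW(S) := {$}
[1]
  S→A b: FOLLOW(A) ⊇ FIRST(b) = {b}; new: +{b}
  S→b a A: FOLLOW(A) ⊇ FOLLOW(S) ⊇ {$}; new: +{$}
  FOLLOW[S]={$}  FOLLOW[A]={$,b}
[2] done
  FOLLOW[S]={$}  FOLLOW[A]={$,b}

FOLLOW(A) = ["$", "b"]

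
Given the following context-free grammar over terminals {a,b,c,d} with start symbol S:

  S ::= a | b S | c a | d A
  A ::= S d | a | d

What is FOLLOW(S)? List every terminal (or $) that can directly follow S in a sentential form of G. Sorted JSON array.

FIRST sets, iterate to fixpoint:
round 1:
  A via A→a: +{a}
  A via A→d: +{d}
  S via S→a: +{a}
  S via S→b S: +{b}
  S via S→c a: +{c}
  S via S→d A: +{d}
  FIRST[S]={a,b,c,d}  FIRST[A]={a,d}
round 2:
  A via A→S d: +{b,c}
  FIRST[S]={a,b,c,d}  FIRST[A]={a,b,c,d}
round 3: (stable)
  FIRST[S]={a,b,c,d}  FIRST[A]={a,b,c,d}

FOLLOW iteration:
initialize: $ ∈ FOLLOW(S)
round 1:
  A→S d: FOLLOW(S) ⊇ FIRST(d) = {d}; new: +{d}
  S→d A: FOLLOW(A) ⊇ FOLLOW(S) ⊇ {$,d}; new: +{$,d}
  FOLLOW(S)={$,d}  FOLLOW(A)={$,d}
round 2: done
  FOLLOW(S)={$,d}  FOLLOW(A)={$,d}

FOLLOW(S) = ["$", "d"]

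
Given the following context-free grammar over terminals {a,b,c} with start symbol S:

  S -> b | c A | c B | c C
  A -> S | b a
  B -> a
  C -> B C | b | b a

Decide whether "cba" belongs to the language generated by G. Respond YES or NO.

CNF form of G:
  S -> T2 A | T2 B | T2 C | b
  A -> T0 T1 | T2 A | T2 B | T2 C | b
  B -> a
  C -> B C | T0 T1 | b
  T0 -> b
  T1 -> a
  T2 -> c

CYK table (by increasing span):
  T[0,0] 'c' = {T2}  orig:{}
  T[1,1] 'b' = {A,C,S,T0}  orig:{A,C,S}
  T[2,2] 'a' = {B,T1}  orig:{B}
  T[0,1] 'cb' = {A,S}
  T[1,2] 'ba' = {A,C}
  T[0,2] 'cba' = {A,S}

S ∈ T[0,2] ⇒ YES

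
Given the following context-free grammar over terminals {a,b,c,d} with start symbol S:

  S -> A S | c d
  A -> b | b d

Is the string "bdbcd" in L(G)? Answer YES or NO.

CNF form of G:
  S -> A S | T2 T1
  A -> T0 T1 | b
  T0 -> b
  T1 -> d
  T2 -> c

CYK fill:
  cell(0,0) b: {A,T0}  orig:{A}
  cell(1,1) d: {T1}  orig:{}
  cell(2,2) b: {A,T0}  orig:{A}
  cell(3,3) c: {T2}  orig:{}
  cell(4,4) d: {T1}  orig:{}
  cell(0,1) bd: {A}
  cell(1,2) db: ∅
  cell(2,3) bc: ∅
  cell(3,4) cd: {S}
  cell(0,2) bdb: ∅
  cell(1,3) dbc: ∅
  cell(2,4) bcd: {S}
  cell(0,3) bdbc: ∅
  cell(1,4) dbcd: ∅
  cell(0,4) bdbcd: {S}

S ∈ T[0,4] ⇒ YES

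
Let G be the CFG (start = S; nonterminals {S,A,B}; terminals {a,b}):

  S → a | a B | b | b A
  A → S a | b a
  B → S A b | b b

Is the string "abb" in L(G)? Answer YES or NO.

Convert to CNF:
  S -> T0 B | T1 A | a | b
  A -> S T0 | T1 T0
  B -> S X2 | T1 T1
  T0 -> a
  T1 -> b
  X2 -> A T1

Fill CYK table bottom-up:
  cell(0,0) a: {S,T0}  orig:{S}
  cell(1,1) b: {S,T1}  orig:{S}
  cell(2,2) b: {S,T1}  orig:{S}
  cell(0,1) ab: ∅
  cell(1,2) bb: {B}
  cell(0,2) abb: {S}

S ∈ T[0,2] ⇒ YES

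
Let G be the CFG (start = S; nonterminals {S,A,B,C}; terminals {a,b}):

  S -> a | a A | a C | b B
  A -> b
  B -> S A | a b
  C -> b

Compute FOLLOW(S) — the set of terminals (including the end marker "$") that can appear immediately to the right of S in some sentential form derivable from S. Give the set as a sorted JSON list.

Compute FIRST by fixpoint:
round 1:
  A via A→b: +{b}
  B via B→a b: +{a}
  C via C→b: +{b}
  S via S→a: +{a}
  S via S→b B: +{b}
  FIRST(S)={a,b}  FIRST(A)={b}  FIRST(B)={a}  FIRST(C)={b}
round 2:
  B via B→S A: +{b}
  FIRST(S)={a,b}  FIRST(A)={b}  FIRST(B)={a,b}  FIRST(C)={b}
round 3: (stable)
  FIRST(S)={a,b}  FIRST(A)={b}  FIRST(B)={a,b}  FIRST(C)={b}

FOLLOW iteration:
seed FOLLOW(S) with $
iter 1:
  B→S A: FOLLOW(S) ⊇ FIRST(A) = {b}; new: +{b}
  S→a A: FOLLOW(A) ⊇ FOLLOW(S) ⊇ {$,b}; new: +{$,b}
  S→a C: FOLLOW(C) ⊇ FOLLOW(S) ⊇ {$,b}; new: +{$,b}
  S→b B: FOLLOW(B) ⊇ FOLLOW(S) ⊇ {$,b}; new: +{$,b}
  FOLLOW[S]={$,b}  FOLLOW[A]={$,b}  FOLLOW[B]={$,b}  FOLLOW[C]={$,b}
iter 2: done
  FOLLOW[S]={$,b}  FOLLOW[A]={$,b}  FOLLOW[B]={$,b}  FOLLOW[C]={$,b}

FOLLOW(S) = ["$", "b"]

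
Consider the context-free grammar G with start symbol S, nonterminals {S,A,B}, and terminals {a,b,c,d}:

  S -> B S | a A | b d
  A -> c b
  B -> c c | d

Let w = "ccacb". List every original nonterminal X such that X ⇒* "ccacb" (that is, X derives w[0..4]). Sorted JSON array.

Convert to CNF:
  S -> B S | T1 T3 | T2 A
  A -> T0 T1
  B -> T0 T0 | d
  T0 -> c
  T1 -> b
  T2 -> a
  T3 -> d

CYK fill, restricted to cells inside w[0..4]:
  T[0,0] 'c' = {T0}  orig:{}
  T[1,1] 'c' = {T0}  orig:{}
  T[2,2] 'a' = {T2}  orig:{}
  T[3,3] 'c' = {T0}  orig:{}
  T[4,4] 'b' = {T1}  orig:{}
  T[0,1] 'cc' = {B}
  T[1,2] 'ca' = ∅
  T[2,3] 'ac' = ∅
  T[3,4] 'cb' = {A}
  T[0,2] 'cca' = ∅
  T[1,3] 'cac' = ∅
  T[2,4] 'acb' = {S}
  T[0,3] 'ccac' = ∅
  T[1,4] 'cacb' = ∅
  T[0,4] 'ccacb' = {S}

Original NTs in T[0,4] deriving "ccacb": ["S"]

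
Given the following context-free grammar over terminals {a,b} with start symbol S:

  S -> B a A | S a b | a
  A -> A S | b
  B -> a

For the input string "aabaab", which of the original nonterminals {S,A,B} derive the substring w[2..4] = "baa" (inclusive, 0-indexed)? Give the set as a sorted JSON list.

CNF form of G:
  S -> B X2 | S X3 | a
  A -> A S | b
  B -> a
  T0 -> a
  T1 -> b
  X2 -> T0 A
  X3 -> T0 T1

CYK fill (cells [i..j] with 2 ≤ i ≤ j ≤ 4 only):
  cell(2,2) b: {A,T1}  orig:{A}
  cell(3,3) a: {B,S,T0}  orig:{B,S}
  cell(4,4) a: {B,S,T0}  orig:{B,S}
  cell(2,3) ba: {A}
  cell(3,4) aa: ∅
  cell(2,4) baa: {A}

Original NTs in T[2,4] deriving "baa": ["A"]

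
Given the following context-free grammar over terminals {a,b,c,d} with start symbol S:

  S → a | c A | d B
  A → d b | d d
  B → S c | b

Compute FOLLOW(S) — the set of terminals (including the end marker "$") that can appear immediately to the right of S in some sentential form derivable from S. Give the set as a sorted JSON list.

FIRST iteration:
pass 1:
  A via A→d b: +{d}
  B via B→b: +{b}
  S via S→a: +{a}
  S via S→c A: +{c}
  S via S→d B: +{d}
  FIRST[S]={a,c,d}  FIRST[A]={d}  FIRST[B]={b}
pass 2:
  B via B→S c: +{a,c,d}
  FIRST[S]={a,c,d}  FIRST[A]={d}  FIRST[B]={a,b,c,d}
pass 3: (no change)
  FIRST[S]={a,c,d}  FIRST[A]={d}  FIRST[B]={a,b,c,d}

FOLLOW iteration:
FOLLOW(S) := {$}
[1]
  B→S c: FOLLOW(S) ⊇ FIRST(c) = {c}; new: +{c}
  S→c A: FOLLOW(A) ⊇ FOLLOW(S) ⊇ {$,c}; new: +{$,c}
  S→d B: FOLLOW(B) ⊇ FOLLOW(S) ⊇ {$,c}; new: +{$,c}
  S: {$,c}  A: {$,c}  B: {$,c}
[2] (stable)
  S: {$,c}  A: {$,c}  B: {$,c}

FOLLOW(S) = ["$", "c"]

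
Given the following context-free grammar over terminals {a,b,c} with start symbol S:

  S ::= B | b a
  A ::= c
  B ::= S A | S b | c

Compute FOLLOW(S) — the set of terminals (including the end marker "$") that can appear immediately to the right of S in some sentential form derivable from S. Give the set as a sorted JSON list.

FIRST sets, iterate to fixpoint:
[1]
  A via A→c: +{c}
  B via B→c: +{c}
  S via S→B: +{c}
  S via S→b a: +{b}
  FIRST(S)={b,c}  FIRST(A)={c}  FIRST(B)={c}
[2]
  B via B→S A: +{b}
  FIRST(S)={b,c}  FIRST(A)={c}  FIRST(B)={b,c}
[3] done
  FIRST(S)={b,c}  FIRST(A)={c}  FIRST(B)={b,c}

FOLLOW iteration:
seed FOLLOW(S) with $
pass 1:
  B→S A: FOLLOW(S) ⊇ FIRST(A) = {c}; new: +{c}
  B→S b: FOLLOW(S) ⊇ FIRST(b) = {b}; new: +{b}
  S→B: FOLLOW(B) ⊇ FOLLOW(S) ⊇ {$,b,c}; new: +{$,b,c}
  S: {$,b,c}  A: {}  B: {$,b,c}
pass 2:
  B→S A: FOLLOW(A) ⊇ FOLLOW(B) ⊇ {$,b,c}; new: +{$,b,c}
  S: {$,b,c}  A: {$,b,c}  B: {$,b,c}
pass 3: done
  S: {$,b,c}  A: {$,b,c}  B: {$,b,c}

FOLLOW(S) = ["$", "b", "c"]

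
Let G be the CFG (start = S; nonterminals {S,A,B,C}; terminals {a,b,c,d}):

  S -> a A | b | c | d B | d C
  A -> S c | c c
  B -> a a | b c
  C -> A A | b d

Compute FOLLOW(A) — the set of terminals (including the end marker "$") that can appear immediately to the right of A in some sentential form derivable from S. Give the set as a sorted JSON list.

FIRST iteration:
iter 1:
  A via A→c c: +{c}
  B via B→a a: +{a}
  B via B→b c: +{b}
  C via C→A A: +{c}
  C via C→b d: +{b}
  S via S→a A: +{a}
  S via S→b: +{b}
  S via S→c: +{c}
  S via S→d B: +{d}
  S: {a,b,c,d}  A: {c}  B: {a,b}  C: {b,c}
iter 2:
  A via A→S c: +{a,b,d}
  C via C→A A: +{a,d}
  S: {a,b,c,d}  A: {a,b,c,d}  B: {a,b}  C: {a,b,c,d}
iter 3: (stable)
  S: {a,b,c,d}  A: {a,b,c,d}  B: {a,b}  C: {a,b,c,d}

FOLLOW iteration:
FOLLOW(S) := {$}
pass 1:
  A→S c: FOLLOW(S) ⊇ FIRST(c) = {c}; new: +{c}
  C→A A: FOLLOW(A) ⊇ FIRST(A) = {a,b,c,d}; new: +{a,b,c,d}
  S→a A: FOLLOW(A) ⊇ FOLLOW(S) ⊇ {$,c}; new: +{$}
  S→d B: FOLLOW(B) ⊇ FOLLOW(S) ⊇ {$,c}; new: +{$,c}
  S→d C: FOLLOW(C) ⊇ FOLLOW(S) ⊇ {$,c}; new: +{$,c}
  S: {$,c}  A: {$,a,b,c,d}  B: {$,c}  C: {$,c}
pass 2: (stable)
  S: {$,c}  A: {$,a,b,c,d}  B: {$,c}  C: {$,c}

FOLLOW(A) = ["$", "a", "b", "c", "d"]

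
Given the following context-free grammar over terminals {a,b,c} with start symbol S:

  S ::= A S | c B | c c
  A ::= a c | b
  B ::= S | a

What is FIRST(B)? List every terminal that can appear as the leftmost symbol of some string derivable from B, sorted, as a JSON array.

Compute FIRST by fixpoint:
round 1:
  A via A→a c: +{a}
  A via A→b: +{b}
  B via B→a: +{a}
  S via S→A S: +{a,b}
  S via S→c B: +{c}
  FIRST(S)={a,b,c}  FIRST(A)={a,b}  FIRST(B)={a}
round 2:
  B via B→S: +{b,c}
  FIRST(S)={a,b,c}  FIRST(A)={a,b}  FIRST(B)={a,b,c}
round 3: (no change)
  FIRST(S)={a,b,c}  FIRST(A)={a,b}  FIRST(B)={a,b,c}

FIRST(B) = ["a", "b", "c"]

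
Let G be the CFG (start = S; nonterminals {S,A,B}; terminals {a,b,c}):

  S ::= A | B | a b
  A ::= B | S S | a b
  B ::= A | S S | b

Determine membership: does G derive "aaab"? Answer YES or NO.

Convert to CNF:
  S -> S S | T0 T1 | b
  A -> S S | T0 T1 | b
  B -> S S | T0 T1 | b
  T0 -> a
  T1 -> b

CYK fill:
  [0..0]={T0}  "a"  orig:{}
  [1..1]={T0}  "a"  orig:{}
  [2..2]={T0}  "a"  orig:{}
  [3..3]={A,B,S,T1}  "b"  orig:{A,B,S}
  [0..1]=∅  "aa"
  [1..2]=∅  "aa"
  [2..3]={A,B,S}  "ab"
  [0..2]=∅  "aaa"
  [1..3]=∅  "aab"
  [0..3]=∅  "aaab"

S ∉ T[0,3] ⇒ NO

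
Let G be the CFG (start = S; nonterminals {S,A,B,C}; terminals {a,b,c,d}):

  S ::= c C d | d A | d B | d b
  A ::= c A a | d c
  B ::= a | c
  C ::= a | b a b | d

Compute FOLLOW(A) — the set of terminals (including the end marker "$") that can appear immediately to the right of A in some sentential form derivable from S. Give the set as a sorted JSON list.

FIRST iteration:
iter 1:
  A via A→c A a: +{c}
  A via A→d c: +{d}
  B via B→a: +{a}
  B via B→c: +{c}
  C via C→a: +{a}
  C via C→b a b: +{b}
  C via C→d: +{d}
  S via S→c C d: +{c}
  S via S→d A: +{d}
  S: {c,d}  A: {c,d}  B: {a,c}  C: {a,b,d}
iter 2: (no change)
  S: {c,d}  A: {c,d}  B: {a,c}  C: {a,b,d}

Compute FOLLOW by fixpoint:
FOLLOW(S) := {$}
iter 1:
  A→c A a: FOLLOW(A) ⊇ FIRST(a) = {a}; new: +{a}
  S→c C d: FOLLOW(C) ⊇ FIRST(d) = {d}; new: +{d}
  S→d A: FOLLOW(A) ⊇ FOLLOW(S) ⊇ {$}; new: +{$}
  S→d B: FOLLOW(B) ⊇ FOLLOW(S) ⊇ {$}; new: +{$}
  FOLLOW(S)={$}  FOLLOW(A)={$,a}  FOLLOW(B)={$}  FOLLOW(C)={d}
iter 2: — fixpoint
  FOLLOW(S)={$}  FOLLOW(A)={$,a}  FOLLOW(B)={$}  FOLLOW(C)={d}

FOLLOW(A) = ["$", "a"]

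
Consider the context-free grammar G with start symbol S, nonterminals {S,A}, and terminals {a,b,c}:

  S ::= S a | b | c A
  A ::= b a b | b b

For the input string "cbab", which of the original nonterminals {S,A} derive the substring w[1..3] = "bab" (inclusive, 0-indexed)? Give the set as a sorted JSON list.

Convert to CNF:
  S -> S T1 | T2 A | b
  A -> T0 T0 | T0 X3
  T0 -> b
  T1 -> a
  T2 -> c
  X3 -> T1 T0

CYK table (by increasing span), restricted to cells inside w[1..3]:
  T[1,1] 'b' = {S,T0}  orig:{S}
  T[2,2] 'a' = {T1}  orig:{}
  T[3,3] 'b' = {S,T0}  orig:{S}
  T[1,2] 'ba' = {S}
  T[2,3] 'ab' = {X3}  orig:{}
  T[1,3] 'bab' = {A}

Original NTs in T[1,3] deriving "bab": ["A"]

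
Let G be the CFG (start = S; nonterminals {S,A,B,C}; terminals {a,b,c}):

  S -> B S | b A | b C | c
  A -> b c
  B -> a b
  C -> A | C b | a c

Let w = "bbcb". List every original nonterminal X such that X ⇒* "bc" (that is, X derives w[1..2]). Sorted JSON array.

Convert to CNF:
  S -> B S | T0 A | T0 C | c
  A -> T0 T1
  B -> T2 T0
  C -> C T0 | T0 T1 | T2 T1
  T0 -> b
  T1 -> c
  T2 -> a

CYK fill — only the sub-triangle for w[1..2]:
  T[1,1] 'b' = {T0}  orig:{}
  T[2,2] 'c' = {S,T1}  orig:{S}
  T[1,2] 'bc' = {A,C}

Original NTs in T[1,2] deriving "bc": ["A", "C"]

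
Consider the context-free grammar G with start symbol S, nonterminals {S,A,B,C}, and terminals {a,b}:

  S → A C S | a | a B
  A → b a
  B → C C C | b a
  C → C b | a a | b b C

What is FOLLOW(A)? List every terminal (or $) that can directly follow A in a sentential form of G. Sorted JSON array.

FIRST iteration:
round 1:
  A via A→b a: +{b}
  B via B→b a: +{b}
  C via C→a a: +{a}
  C via C→b b C: +{b}
  S via S→A C S: +{b}
  S via S→a: +{a}
  FIRST[S]={a,b}  FIRST[A]={b}  FIRST[B]={b}  FIRST[C]={a,b}
round 2:
  B via B→C C C: +{a}
  FIRST[S]={a,b}  FIRST[A]={b}  FIRST[B]={a,b}  FIRST[C]={a,b}
round 3: (no change)
  FIRST[S]={a,b}  FIRST[A]={b}  FIRST[B]={a,b}  FIRST[C]={a,b}

FOLLOW iteration:
initialize: $ ∈ FOLLOW(S)
[1]
  B→C C C: FOLLOW(C) ⊇ FIRST(C) = {a,b}; new: +{a,b}
  S→A C S: FOLLOW(A) ⊇ FIRST(C) = {a,b}; new: +{a,b}
  S→a B: FOLLOW(B) ⊇ FOLLOW(S) ⊇ {$}; new: +{$}
  S: {$}  A: {a,b}  B: {$}  C: {a,b}
[2]
  B→C C C: FOLLOW(C) ⊇ FOLLOW(B) ⊇ {$}; new: +{$}
  S: {$}  A: {a,b}  B: {$}  C: {$,a,b}
[3] (no change)
  S: {$}  A: {a,b}  B: {$}  C: {$,a,b}

FOLLOW(A) = ["a", "b"]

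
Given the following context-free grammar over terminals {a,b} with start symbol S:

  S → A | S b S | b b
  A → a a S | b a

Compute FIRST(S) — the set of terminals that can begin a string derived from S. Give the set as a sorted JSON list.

FIRST iteration:
iter 1:
  A via A→a a S: +{a}
  A via A→b a: +{b}
  S via S→A: +{a,b}
  FIRST[S]={a,b}  FIRST[A]={a,b}
iter 2: done
  FIRST[S]={a,b}  FIRST[A]={a,b}

FIRST(S) = ["a", "b"]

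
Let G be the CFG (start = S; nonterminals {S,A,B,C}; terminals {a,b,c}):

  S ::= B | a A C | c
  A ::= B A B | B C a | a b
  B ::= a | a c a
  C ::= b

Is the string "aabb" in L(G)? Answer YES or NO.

CNF form of G:
  S -> T0 X6 | T0 X7 | a | c
  A -> B X3 | B X4 | T0 T1
  B -> T0 X5 | a
  C -> b
  T0 -> a
  T1 -> b
  T2 -> c
  X3 -> A B
  X4 -> C T0
  X5 -> T2 T0
  X6 -> A C
  X7 -> T2 T0

CYK table (by increasing span):
  T[0,0] 'a' = {B,S,T0}  orig:{B,S}
  T[1,1] 'a' = {B,S,T0}  orig:{B,S}
  T[2,2] 'b' = {C,T1}  orig:{C}
  T[3,3] 'b' = {C,T1}  orig:{C}
  T[0,1] 'aa' = ∅
  T[1,2] 'ab' = {A}
  T[2,3] 'bb' = ∅
  T[0,2] 'aab' = ∅
  T[1,3] 'abb' = {X6}  orig:{}
  T[0,3] 'aabb' = {S}

S ∈ T[0,3] ⇒ YES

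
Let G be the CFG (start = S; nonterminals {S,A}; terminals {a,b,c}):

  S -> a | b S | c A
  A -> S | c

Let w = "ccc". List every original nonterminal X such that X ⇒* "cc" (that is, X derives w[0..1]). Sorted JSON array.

CNF form of G:
  S -> T0 S | T1 A | a
  A -> T0 S | T1 A | a | c
  T0 -> b
  T1 -> c

Fill CYK table bottom-up — only the sub-triangle for w[0..1]:
  cell(0,0) c: {A,T1}  orig:{A}
  cell(1,1) c: {A,T1}  orig:{A}
  cell(0,1) cc: {A,S}

Original NTs in T[0,1] deriving "cc": ["A", "S"]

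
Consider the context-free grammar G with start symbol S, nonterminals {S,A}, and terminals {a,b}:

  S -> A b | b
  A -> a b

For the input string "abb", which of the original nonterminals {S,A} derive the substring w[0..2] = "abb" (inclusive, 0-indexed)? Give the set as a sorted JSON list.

Convert to CNF:
  S -> A T1 | b
  A -> T0 T1
  T0 -> a
  T1 -> b

CYK table (by increasing span) — only the sub-triangle for w[0..2]:
  [0..0]={T0}  "a"  orig:{}
  [1..1]={S,T1}  "b"  orig:{S}
  [2..2]={S,T1}  "b"  orig:{S}
  [0..1]={A}  "ab"
  [1..2]=∅  "bb"
  [0..2]={S}  "abb"

Original NTs in T[0,2] deriving "abb": ["S"]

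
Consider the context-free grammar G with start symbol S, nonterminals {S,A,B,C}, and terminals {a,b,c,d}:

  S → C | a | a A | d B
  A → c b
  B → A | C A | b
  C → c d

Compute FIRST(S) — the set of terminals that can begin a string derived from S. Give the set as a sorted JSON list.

FIRST sets, iterate to fixpoint:
iter 1:
  A via A→c b: +{c}
  B via B→A: +{c}
  B via B→b: +{b}
  C via C→c d: +{c}
  S via S→C: +{c}
  S via S→a: +{a}
  S via S→d B: +{d}
  S: {a,c,d}  A: {c}  B: {b,c}  C: {c}
iter 2: — fixpoint
  S: {a,c,d}  A: {c}  B: {b,c}  C: {c}

FIRST(S) = ["a", "c", "d"]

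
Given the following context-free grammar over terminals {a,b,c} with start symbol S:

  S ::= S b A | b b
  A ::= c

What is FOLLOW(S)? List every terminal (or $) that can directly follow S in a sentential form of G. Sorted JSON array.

FIRST sets, iterate to fixpoint:
[1]
  A via A→c: +{c}
  S via S→b b: +{b}
  FIRST(S)={b}  FIRST(A)={c}
[2] done
  FIRST(S)={b}  FIRST(A)={c}

Compute FOLLOW by fixpoint:
seed FOLLOW(S) with $
iter 1:
  S→S b A: FOLLOW(S) ⊇ FIRST(b) = {b}; new: +{b}
  S→S b A: FOLLOW(A) ⊇ FOLLOW(S) ⊇ {$,b}; new: +{$,b}
  S: {$,b}  A: {$,b}
iter 2: (no change)
  S: {$,b}  A: {$,b}

FOLLOW(S) = ["$", "b"]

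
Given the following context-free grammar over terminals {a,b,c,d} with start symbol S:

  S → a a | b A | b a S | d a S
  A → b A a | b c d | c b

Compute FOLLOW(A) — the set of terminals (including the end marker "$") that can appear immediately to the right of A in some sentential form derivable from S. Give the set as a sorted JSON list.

Compute FIRST by fixpoint:
[1]
  A via A→b A a: +{b}
  A via A→c b: +{c}
  S via S→a a: +{a}
  S via S→b A: +{b}
  S via S→d a S: +{d}
  FIRST[S]={a,b,d}  FIRST[A]={b,c}
[2] — fixpoint
  FIRST[S]={a,b,d}  FIRST[A]={b,c}

Compute FOLLOW by fixpoint:
initialize: $ ∈ FOLLOW(S)
round 1:
  A→b A a: FOLLOW(A) ⊇ FIRST(a) = {a}; new: +{a}
  S→b A: FOLLOW(A) ⊇ FOLLOW(S) ⊇ {$}; new: +{$}
  FOLLOW[S]={$}  FOLLOW[A]={$,a}
round 2: (stable)
  FOLLOW[S]={$}  FOLLOW[A]={$,a}

FOLLOW(A) = ["$", "a"]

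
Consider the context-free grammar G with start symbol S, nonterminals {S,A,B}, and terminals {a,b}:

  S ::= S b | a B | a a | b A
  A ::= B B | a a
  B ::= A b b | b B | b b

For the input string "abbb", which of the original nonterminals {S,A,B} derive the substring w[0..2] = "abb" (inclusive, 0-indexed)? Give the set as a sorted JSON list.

Convert to CNF:
  S -> S T1 | T0 B | T0 T0 | T1 A
  A -> B B | T0 T0
  B -> A X2 | T1 B | T1 T1
  T0 -> a
  T1 -> b
  X2 -> T1 T1

Fill CYK table bottom-up (cells [i..j] with 0 ≤ i ≤ j ≤ 2 only):
  cell(0,0) a: {T0}  orig:{}
  cell(1,1) b: {T1}  orig:{}
  cell(2,2) b: {T1}  orig:{}
  cell(0,1) ab: ∅
  cell(1,2) bb: {B,X2}  orig:{B}
  cell(0,2) abb: {S}

Original NTs in T[0,2] deriving "abb": ["S"]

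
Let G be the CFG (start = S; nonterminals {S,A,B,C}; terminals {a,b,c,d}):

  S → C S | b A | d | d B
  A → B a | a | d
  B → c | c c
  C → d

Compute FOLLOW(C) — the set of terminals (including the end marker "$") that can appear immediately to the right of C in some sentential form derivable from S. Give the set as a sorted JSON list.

FIRST iteration:
[1]
  A via A→a: +{a}
  A via A→d: +{d}
  B via B→c: +{c}
  C via C→d: +{d}
  S via S→C S: +{d}
  S via S→b A: +{b}
  S: {b,d}  A: {a,d}  B: {c}  C: {d}
[2]
  A via A→B a: +{c}
  S: {b,d}  A: {a,c,d}  B: {c}  C: {d}
[3] done
  S: {b,d}  A: {a,c,d}  B: {c}  C: {d}

FOLLOW iteration:
FOLLOW(S) := {$}
round 1:
  A→B a: FOLLOW(B) ⊇ FIRST(a) = {a}; new: +{a}
  S→C S: FOLLOW(C) ⊇ FIRST(S) = {b,d}; new: +{b,d}
  S→b A: FOLLOW(A) ⊇ FOLLOW(S) ⊇ {$}; new: +{$}
  S→d B: FOLLOW(B) ⊇ FOLLOW(S) ⊇ {$}; new: +{$}
  S: {$}  A: {$}  B: {$,a}  C: {b,d}
round 2: — fixpoint
  S: {$}  A: {$}  B: {$,a}  C: {b,d}

FOLLOW(C) = ["b", "d"]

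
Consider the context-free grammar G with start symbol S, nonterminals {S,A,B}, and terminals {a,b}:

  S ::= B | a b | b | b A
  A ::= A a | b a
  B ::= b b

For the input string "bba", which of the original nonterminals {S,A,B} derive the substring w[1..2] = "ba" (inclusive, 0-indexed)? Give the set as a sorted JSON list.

Convert to CNF:
  S -> T0 T1 | T1 A | T1 T1 | b
  A -> A T0 | T1 T0
  B -> T1 T1
  T0 -> a
  T1 -> b

Fill CYK table bottom-up (cells [i..j] with 1 ≤ i ≤ j ≤ 2 only):
  T[1,1] 'b' = {S,T1}  orig:{S}
  T[2,2] 'a' = {T0}  orig:{}
  T[1,2] 'ba' = {A}

Original NTs in T[1,2] deriving "ba": ["A"]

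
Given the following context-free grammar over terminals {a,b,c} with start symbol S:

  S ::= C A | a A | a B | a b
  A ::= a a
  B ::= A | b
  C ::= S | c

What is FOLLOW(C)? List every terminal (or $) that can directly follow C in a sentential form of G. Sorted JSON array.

FIRST iteration:
iter 1:
  A via A→a a: +{a}
  B via B→A: +{a}
  B via B→b: +{b}
  C via C→c: +{c}
  S via S→C A: +{c}
  S via S→a A: +{a}
  S: {a,c}  A: {a}  B: {a,b}  C: {c}
iter 2:
  C via C→S: +{a}
  S: {a,c}  A: {a}  B: {a,b}  C: {a,c}
iter 3: (stable)
  S: {a,c}  A: {a}  B: {a,b}  C: {a,c}

FOLLOW sets:
seed FOLLOW(S) with $
round 1:
  S→C A: FOLLOW(C) ⊇ FIRST(A) = {a}; new: +{a}
  S→C A: FOLLOW(A) ⊇ FOLLOW(S) ⊇ {$}; new: +{$}
  S→a B: FOLLOW(B) ⊇ FOLLOW(S) ⊇ {$}; new: +{$}
  FOLLOW[S]={$}  FOLLOW[A]={$}  FOLLOW[B]={$}  FOLLOW[C]={a}
round 2:
  C→S: FOLLOW(S) ⊇ FOLLOW(C) ⊇ {a}; new: +{a}
  S→C A: FOLLOW(A) ⊇ FOLLOW(S) ⊇ {$,a}; new: +{a}
  S→a B: FOLLOW(B) ⊇ FOLLOW(S) ⊇ {$,a}; new: +{a}
  FOLLOW[S]={$,a}  FOLLOW[A]={$,a}  FOLLOW[B]={$,a}  FOLLOW[C]={a}
round 3: — fixpoint
  FOLLOW[S]={$,a}  FOLLOW[A]={$,a}  FOLLOW[B]={$,a}  FOLLOW[C]={a}

FOLLOW(C) = ["a"]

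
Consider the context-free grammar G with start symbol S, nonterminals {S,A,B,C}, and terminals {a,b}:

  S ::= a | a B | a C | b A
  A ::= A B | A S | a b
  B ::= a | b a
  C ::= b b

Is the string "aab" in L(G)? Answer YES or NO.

Convert to CNF:
  S -> T0 B | T0 C | T1 A | a
  A -> A B | A S | T0 T1
  B -> T1 T0 | a
  C -> T1 T1
  T0 -> a
  T1 -> b

Fill CYK table bottom-up:
  cell(0,0) a: {B,S,T0}  orig:{B,S}
  cell(1,1) a: {B,S,T0}  orig:{B,S}
  cell(2,2) b: {T1}  orig:{}
  cell(0,1) aa: {S}
  cell(1,2) ab: {A}
  cell(0,2) aab: ∅

S ∉ T[0,2] ⇒ NO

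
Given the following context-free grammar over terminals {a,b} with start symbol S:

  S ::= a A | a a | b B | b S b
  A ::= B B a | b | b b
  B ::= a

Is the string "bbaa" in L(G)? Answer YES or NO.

Convert to CNF:
  S -> T0 A | T0 T0 | T1 B | T1 X3
  A -> B X2 | T1 T1 | b
  B -> a
  T0 -> a
  T1 -> b
  X2 -> B T0
  X3 -> S T1

CYK fill:
  [0..0]={A,T1}  "b"  orig:{A}
  [1..1]={A,T1}  "b"  orig:{A}
  [2..2]={B,T0}  "a"  orig:{B}
  [3..3]={B,T0}  "a"  orig:{B}
  [0..1]={A}  "bb"
  [1..2]={S}  "ba"
  [2..3]={S,X2}  "aa"  orig:{S}
  [0..2]=∅  "bba"
  [1..3]=∅  "baa"
  [0..3]=∅  "bbaa"

S ∉ T[0,3] ⇒ NO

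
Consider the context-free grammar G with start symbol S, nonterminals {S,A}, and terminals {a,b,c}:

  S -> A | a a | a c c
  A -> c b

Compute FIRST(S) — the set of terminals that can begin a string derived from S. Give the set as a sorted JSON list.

FIRST sets, iterate to fixpoint:
pass 1:
  A via A→c b: +{c}
  S via S→A: +{c}
  S via S→a a: +{a}
  FIRST[S]={a,c}  FIRST[A]={c}
pass 2: (no change)
  FIRST[S]={a,c}  FIRST[A]={c}

FIRST(S) = ["a", "c"]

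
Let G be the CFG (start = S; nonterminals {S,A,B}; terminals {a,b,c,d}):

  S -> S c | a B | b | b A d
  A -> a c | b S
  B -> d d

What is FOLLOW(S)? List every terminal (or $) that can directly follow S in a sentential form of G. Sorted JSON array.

Compute FIRST by fixpoint:
round 1:
  A via A→a c: +{a}
  A via A→b S: +{b}
  B via B→d d: +{d}
  S via S→a B: +{a}
  S via S→b: +{b}
  FIRST[S]={a,b}  FIRST[A]={a,b}  FIRST[B]={d}
round 2: (stable)
  FIRST[S]={a,b}  FIRST[A]={a,b}  FIRST[B]={d}

Compute FOLLOW by fixpoint:
seed FOLLOW(S) with $
iter 1:
  S→S c: FOLLOW(S) ⊇ FIRST(c) = {c}; new: +{c}
  S→a B: FOLLOW(B) ⊇ FOLLOW(S) ⊇ {$,c}; new: +{$,c}
  S→b A d: FOLLOW(A) ⊇ FIRST(d) = {d}; new: +{d}
  FOLLOW[S]={$,c}  FOLLOW[A]={d}  FOLLOW[B]={$,c}
iter 2:
  A→b S: FOLLOW(S) ⊇ FOLLOW(A) ⊇ {d}; new: +{d}
  S→a B: FOLLOW(B) ⊇ FOLLOW(S) ⊇ {$,c,d}; new: +{d}
  FOLLOW[S]={$,c,d}  FOLLOW[A]={d}  FOLLOW[B]={$,c,d}
iter 3: (stable)
  FOLLOW[S]={$,c,d}  FOLLOW[A]={d}  FOLLOW[B]={$,c,d}

FOLLOW(S) = ["$", "c", "d"]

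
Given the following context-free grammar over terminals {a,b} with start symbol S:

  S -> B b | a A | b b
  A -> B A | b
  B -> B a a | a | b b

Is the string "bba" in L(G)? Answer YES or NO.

CNF form of G:
  S -> B T1 | T0 A | T1 T1
  A -> B A | b
  B -> B X2 | T1 T1 | a
  T0 -> a
  T1 -> b
  X2 -> T0 T0

CYK table (by increasing span):
  [0..0]={A,T1}  "b"  orig:{A}
  [1..1]={A,T1}  "b"  orig:{A}
  [2..2]={B,T0}  "a"  orig:{B}
  [0..1]={B,S}  "bb"
  [1..2]=∅  "ba"
  [0..2]=∅  "bba"

S ∉ T[0,2] ⇒ NO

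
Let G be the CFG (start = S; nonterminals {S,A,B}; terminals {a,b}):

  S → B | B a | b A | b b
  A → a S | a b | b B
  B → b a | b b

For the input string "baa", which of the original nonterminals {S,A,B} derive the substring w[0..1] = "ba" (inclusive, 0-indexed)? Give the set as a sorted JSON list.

CNF form of G:
  S -> B T0 | T1 A | T1 T0 | T1 T1
  A -> T0 S | T0 T1 | T1 B
  B -> T1 T0 | T1 T1
  T0 -> a
  T1 -> b

Fill CYK table bottom-up (cells [i..j] with 0 ≤ i ≤ j ≤ 1 only):
  [0..0]={T1}  "b"  orig:{}
  [1..1]={T0}  "a"  orig:{}
  [0..1]={B,S}  "ba"

Original NTs in T[0,1] deriving "ba": ["B", "S"]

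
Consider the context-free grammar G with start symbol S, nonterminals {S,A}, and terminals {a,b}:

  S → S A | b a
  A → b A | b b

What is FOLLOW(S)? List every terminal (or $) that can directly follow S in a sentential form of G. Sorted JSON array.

FIRST iteration:
[1]
  A via A→b A: +{b}
  S via S→b a: +{b}
  FIRST[S]={b}  FIRST[A]={b}
[2] — fixpoint
  FIRST[S]={b}  FIRST[A]={b}

Compute FOLLOW by fixpoint:
initialize: $ ∈ FOLLOW(S)
pass 1:
  S→S A: FOLLOW(S) ⊇ FIRST(A) = {b}; new: +{b}
  S→S A: FOLLOW(A) ⊇ FOLLOW(S) ⊇ {$,b}; new: +{$,b}
  FOLLOW(S)={$,b}  FOLLOW(A)={$,b}
pass 2: (no change)
  FOLLOW(S)={$,b}  FOLLOW(A)={$,b}

FOLLOW(S) = ["$", "b"]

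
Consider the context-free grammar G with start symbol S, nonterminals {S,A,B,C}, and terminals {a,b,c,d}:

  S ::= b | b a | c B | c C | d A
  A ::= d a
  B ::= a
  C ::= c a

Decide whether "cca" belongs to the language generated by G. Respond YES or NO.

CNF form of G:
  S -> T0 A | T2 B | T2 C | T3 T1 | b
  A -> T0 T1
  B -> a
  C -> T2 T1
  T0 -> d
  T1 -> a
  T2 -> c
  T3 -> b

CYK fill:
  [0..0]={T2}  "c"  orig:{}
  [1..1]={T2}  "c"  orig:{}
  [2..2]={B,T1}  "a"  orig:{B}
  [0..1]=∅  "cc"
  [1..2]={C,S}  "ca"
  [0..2]={S}  "cca"

S ∈ T[0,2] ⇒ YES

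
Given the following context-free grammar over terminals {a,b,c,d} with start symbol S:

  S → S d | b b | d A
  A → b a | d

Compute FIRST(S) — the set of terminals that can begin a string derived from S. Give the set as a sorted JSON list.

Compute FIRST by fixpoint:
pass 1:
  A via A→b a: +{b}
  A via A→d: +{d}
  S via S→b b: +{b}
  S via S→d A: +{d}
  S: {b,d}  A: {b,d}
pass 2: — fixpoint
  S: {b,d}  A: {b,d}

FIRST(S) = ["b", "d"]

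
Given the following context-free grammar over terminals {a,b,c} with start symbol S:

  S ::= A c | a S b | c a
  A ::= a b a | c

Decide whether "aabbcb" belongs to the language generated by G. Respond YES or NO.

CNF form of G:
  S -> A T2 | T0 X4 | T2 T0
  A -> T0 X3 | c
  T0 -> a
  T1 -> b
  T2 -> c
  X3 -> T1 T0
  X4 -> S T1

CYK table (by increasing span):
  [0..0]={T0}  "a"  orig:{}
  [1..1]={T0}  "a"  orig:{}
  [2..2]={T1}  "b"  orig:{}
  [3..3]={T1}  "b"  orig:{}
  [4..4]={A,T2}  "c"  orig:{A}
  [5..5]={T1}  "b"  orig:{}
  [0..1]=∅  "aa"
  [1..2]=∅  "ab"
  [2..3]=∅  "bb"
  [3..4]=∅  "bc"
  [4..5]=∅  "cb"
  [0..2]=∅  "aab"
  [1..3]=∅  "abb"
  [2..4]=∅  "bbc"
  [3..5]=∅  "bcb"
  [0..3]=∅  "aabb"
  [1..4]=∅  "abbc"
  [2..5]=∅  "bbcb"
  [0..4]=∅  "aabbc"
  [1..5]=∅  "abbcb"
  [0..5]=∅  "aabbcb"

S ∉ T[0,5] ⇒ NO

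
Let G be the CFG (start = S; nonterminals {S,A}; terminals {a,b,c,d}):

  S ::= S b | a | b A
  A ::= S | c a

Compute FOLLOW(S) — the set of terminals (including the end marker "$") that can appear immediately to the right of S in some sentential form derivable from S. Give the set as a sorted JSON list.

FIRST sets, iterate to fixpoint:
round 1:
  A via A→c a: +{c}
  S via S→a: +{a}
  S via S→b A: +{b}
  FIRST(S)={a,b}  FIRST(A)={c}
round 2:
  A via A→S: +{a,b}
  FIRST(S)={a,b}  FIRST(A)={a,b,c}
round 3: — fixpoint
  FIRST(S)={a,b}  FIRST(A)={a,b,c}

FOLLOW iteration:
seed FOLLOW(S) with $
round 1:
  S→S b: FOLLOW(S) ⊇ FIRST(b) = {b}; new: +{b}
  S→b A: FOLLOW(A) ⊇ FOLLOW(S) ⊇ {$,b}; new: +{$,b}
  FOLLOW[S]={$,b}  FOLLOW[A]={$,b}
round 2: (stable)
  FOLLOW[S]={$,b}  FOLLOW[A]={$,b}

FOLLOW(S) = ["$", "b"]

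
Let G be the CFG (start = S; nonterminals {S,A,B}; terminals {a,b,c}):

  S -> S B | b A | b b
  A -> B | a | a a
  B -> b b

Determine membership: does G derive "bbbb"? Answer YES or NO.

CNF form of G:
  S -> S B | T1 A | T1 T1
  A -> T0 T0 | T1 T1 | a
  B -> T1 T1
  T0 -> a
  T1 -> b

Fill CYK table bottom-up:
  T[0,0] 'b' = {T1}  orig:{}
  T[1,1] 'b' = {T1}  orig:{}
  T[2,2] 'b' = {T1}  orig:{}
  T[3,3] 'b' = {T1}  orig:{}
  T[0,1] 'bb' = {A,B,S}
  T[1,2] 'bb' = {A,B,S}
  T[2,3] 'bb' = {A,B,S}
  T[0,2] 'bbb' = {S}
  T[1,3] 'bbb' = {S}
  T[0,3] 'bbbb' = {S}

S ∈ T[0,3] ⇒ YES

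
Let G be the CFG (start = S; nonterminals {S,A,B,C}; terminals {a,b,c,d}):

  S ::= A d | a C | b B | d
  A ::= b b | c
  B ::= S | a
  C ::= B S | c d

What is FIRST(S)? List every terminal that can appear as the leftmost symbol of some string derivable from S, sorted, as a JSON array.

FIRST iteration:
iter 1:
  A via A→b b: +{b}
  A via A→c: +{c}
  B via B→a: +{a}
  C via C→B S: +{a}
  C via C→c d: +{c}
  S via S→A d: +{b,c}
  S via S→a C: +{a}
  S via S→d: +{d}
  FIRST(S)={a,b,c,d}  FIRST(A)={b,c}  FIRST(B)={a}  FIRST(C)={a,c}
iter 2:
  B via B→S: +{b,c,d}
  C via C→B S: +{b,d}
  FIRST(S)={a,b,c,d}  FIRST(A)={b,c}  FIRST(B)={a,b,c,d}  FIRST(C)={a,b,c,d}
iter 3: done
  FIRST(S)={a,b,c,d}  FIRST(A)={b,c}  FIRST(B)={a,b,c,d}  FIRST(C)={a,b,c,d}

FIRST(S) = ["a", "b", "c", "d"]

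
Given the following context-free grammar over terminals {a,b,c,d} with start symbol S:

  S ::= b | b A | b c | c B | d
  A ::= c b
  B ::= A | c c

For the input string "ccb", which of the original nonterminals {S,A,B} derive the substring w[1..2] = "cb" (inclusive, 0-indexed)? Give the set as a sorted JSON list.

Convert to CNF:
  S -> T0 B | T1 A | T1 T0 | b | d
  A -> T0 T1
  B -> T0 T0 | T0 T1
  T0 -> c
  T1 -> b

Fill CYK table bottom-up, restricted to cells inside w[1..2]:
  T[1,1] 'c' = {T0}  orig:{}
  T[2,2] 'b' = {S,T1}  orig:{S}
  T[1,2] 'cb' = {A,B}

Original NTs in T[1,2] deriving "cb": ["A", "B"]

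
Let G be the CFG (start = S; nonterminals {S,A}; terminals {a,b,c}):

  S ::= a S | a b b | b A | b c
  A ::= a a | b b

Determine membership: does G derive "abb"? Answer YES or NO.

Convert to CNF:
  S -> T0 S | T0 X3 | T1 A | T1 T2
  A -> T0 T0 | T1 T1
  T0 -> a
  T1 -> b
  T2 -> c
  X3 -> T1 T1

Fill CYK table bottom-up:
  T[0,0] 'a' = {T0}  orig:{}
  T[1,1] 'b' = {T1}  orig:{}
  T[2,2] 'b' = {T1}  orig:{}
  T[0,1] 'ab' = ∅
  T[1,2] 'bb' = {A,X3}  orig:{A}
  T[0,2] 'abb' = {S}

S ∈ T[0,2] ⇒ YES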